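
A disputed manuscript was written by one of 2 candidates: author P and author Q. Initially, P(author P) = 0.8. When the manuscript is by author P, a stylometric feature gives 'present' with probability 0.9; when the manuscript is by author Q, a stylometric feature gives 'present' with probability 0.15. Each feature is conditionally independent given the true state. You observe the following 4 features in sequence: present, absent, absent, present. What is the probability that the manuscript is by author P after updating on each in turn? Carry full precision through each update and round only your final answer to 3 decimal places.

0.666

After 'present': P(author P) = 0.9·0.8000 / (0.9·0.8000 + 0.15·0.2000) ≈ 0.9600
After 'absent': P(author P) = 0.1·0.9600 / (0.1·0.9600 + 0.85·0.0400) ≈ 0.7385
After 'absent': P(author P) = 0.1·0.7385 / (0.1·0.7385 + 0.85·0.2615) ≈ 0.2494
After 'present': P(author P) = 0.9·0.2494 / (0.9·0.2494 + 0.15·0.7506) ≈ 0.6659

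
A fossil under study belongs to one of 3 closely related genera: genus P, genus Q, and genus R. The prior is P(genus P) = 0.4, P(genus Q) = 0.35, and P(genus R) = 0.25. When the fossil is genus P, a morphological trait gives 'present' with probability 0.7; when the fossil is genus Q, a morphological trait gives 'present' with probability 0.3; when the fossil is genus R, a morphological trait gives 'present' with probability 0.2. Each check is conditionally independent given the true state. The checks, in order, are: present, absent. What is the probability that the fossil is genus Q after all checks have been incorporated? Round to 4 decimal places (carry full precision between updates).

After 'present': normaliser = 0.7·0.4000 + 0.3·0.3500 + 0.2·0.2500; P(genus P) ≈ 0.6437, P(genus Q) ≈ 0.2414, P(genus R) ≈ 0.1149
After 'absent': normaliser = 0.3·0.6437 + 0.7·0.2414 + 0.8·0.1149; P(genus P) ≈ 0.4253, P(genus Q) ≈ 0.3722, P(genus R) ≈ 0.2025

0.3722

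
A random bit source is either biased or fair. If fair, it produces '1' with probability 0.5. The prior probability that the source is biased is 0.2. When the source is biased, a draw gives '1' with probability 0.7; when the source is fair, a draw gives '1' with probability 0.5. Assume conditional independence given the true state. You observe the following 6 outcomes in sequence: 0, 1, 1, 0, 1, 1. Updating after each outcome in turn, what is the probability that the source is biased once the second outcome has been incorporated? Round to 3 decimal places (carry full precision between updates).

0.174

After '0': P(biased) = 0.3·0.2000 / (0.3·0.2000 + 0.5·0.8000) ≈ 0.1304
After '1': P(biased) = 0.7·0.1304 / (0.7·0.1304 + 0.5·0.8696) ≈ 0.1736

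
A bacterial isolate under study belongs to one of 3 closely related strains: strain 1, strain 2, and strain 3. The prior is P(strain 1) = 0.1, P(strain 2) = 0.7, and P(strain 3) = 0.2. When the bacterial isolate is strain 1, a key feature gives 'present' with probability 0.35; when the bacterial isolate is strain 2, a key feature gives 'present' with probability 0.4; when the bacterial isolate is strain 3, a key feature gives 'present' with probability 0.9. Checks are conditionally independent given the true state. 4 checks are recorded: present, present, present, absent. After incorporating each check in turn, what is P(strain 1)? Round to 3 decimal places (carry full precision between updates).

After 'present': normaliser = 0.35·0.1000 + 0.4·0.7000 + 0.9·0.2000; P(strain 1) ≈ 0.0707, P(strain 2) ≈ 0.5657, P(strain 3) ≈ 0.3636
After 'present': normaliser = 0.35·0.0707 + 0.4·0.5657 + 0.9·0.3636; P(strain 1) ≈ 0.0428, P(strain 2) ≈ 0.3913, P(strain 3) ≈ 0.5659
After 'present': normaliser = 0.35·0.0428 + 0.4·0.3913 + 0.9·0.5659; P(strain 1) ≈ 0.0220, P(strain 2) ≈ 0.2299, P(strain 3) ≈ 0.7481
After 'absent': normaliser = 0.65·0.0220 + 0.6·0.2299 + 0.1·0.7481; P(strain 1) ≈ 0.0630, P(strain 2) ≈ 0.6075, P(strain 3) ≈ 0.3295

0.063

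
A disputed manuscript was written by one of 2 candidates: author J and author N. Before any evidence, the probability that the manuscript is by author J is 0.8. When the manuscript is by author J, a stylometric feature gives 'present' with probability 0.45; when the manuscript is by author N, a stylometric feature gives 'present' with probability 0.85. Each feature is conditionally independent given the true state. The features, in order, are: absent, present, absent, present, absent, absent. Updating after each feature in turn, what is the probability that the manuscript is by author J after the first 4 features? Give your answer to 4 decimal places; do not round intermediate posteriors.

Apply Bayes' rule sequentially, carrying P(author J) forward.
After 'absent': P(author J) = 0.55·0.8000 / (0.55·0.8000 + 0.15·0.2000) ≈ 0.9362
After 'present': P(author J) = 0.45·0.9362 / (0.45·0.9362 + 0.85·0.0638) ≈ 0.8859
After 'absent': P(author J) = 0.55·0.8859 / (0.55·0.8859 + 0.15·0.1141) ≈ 0.9661
After 'present': P(author J) = 0.45·0.9661 / (0.45·0.9661 + 0.85·0.0339) ≈ 0.9378

0.9378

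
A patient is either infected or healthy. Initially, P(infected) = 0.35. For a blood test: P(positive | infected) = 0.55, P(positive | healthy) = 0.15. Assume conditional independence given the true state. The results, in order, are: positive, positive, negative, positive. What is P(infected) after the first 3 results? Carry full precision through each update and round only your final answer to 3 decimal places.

0.793

After 'positive': P(infected) = 0.55·0.3500 / (0.55·0.3500 + 0.15·0.6500) ≈ 0.6638
After 'positive': P(infected) = 0.55·0.6638 / (0.55·0.6638 + 0.15·0.3362) ≈ 0.8786
After 'negative': P(infected) = 0.45·0.8786 / (0.45·0.8786 + 0.85·0.1214) ≈ 0.7931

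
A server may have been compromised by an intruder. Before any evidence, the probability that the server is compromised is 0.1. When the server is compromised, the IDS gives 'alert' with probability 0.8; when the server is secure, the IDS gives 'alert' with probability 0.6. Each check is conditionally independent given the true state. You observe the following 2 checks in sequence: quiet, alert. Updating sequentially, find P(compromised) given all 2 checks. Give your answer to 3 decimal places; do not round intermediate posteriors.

Apply Bayes' rule sequentially, carrying P(compromised) forward.
After 'quiet': P(compromised) = 0.2·0.1000 / (0.2·0.1000 + 0.4·0.9000) ≈ 0.0526
After 'alert': P(compromised) = 0.8·0.0526 / (0.8·0.0526 + 0.6·0.9474) ≈ 0.0690

0.069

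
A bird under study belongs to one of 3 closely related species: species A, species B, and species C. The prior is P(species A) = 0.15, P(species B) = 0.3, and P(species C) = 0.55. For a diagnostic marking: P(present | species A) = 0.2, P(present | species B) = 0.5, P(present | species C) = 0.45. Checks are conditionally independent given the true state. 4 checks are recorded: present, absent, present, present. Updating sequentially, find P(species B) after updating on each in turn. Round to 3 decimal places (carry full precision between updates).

After 'present': normaliser = 0.2·0.1500 + 0.5·0.3000 + 0.45·0.5500; P(species A) ≈ 0.0702, P(species B) ≈ 0.3509, P(species C) ≈ 0.5789
After 'absent': normaliser = 0.8·0.0702 + 0.5·0.3509 + 0.55·0.5789; P(species A) ≈ 0.1021, P(species B) ≈ 0.3190, P(species C) ≈ 0.5789
After 'present': normaliser = 0.2·0.1021 + 0.5·0.3190 + 0.45·0.5789; P(species A) ≈ 0.0464, P(species B) ≈ 0.3621, P(species C) ≈ 0.5915
After 'present': normaliser = 0.2·0.0464 + 0.5·0.3621 + 0.45·0.5915; P(species A) ≈ 0.0203, P(species B) ≈ 0.3966, P(species C) ≈ 0.5831

0.397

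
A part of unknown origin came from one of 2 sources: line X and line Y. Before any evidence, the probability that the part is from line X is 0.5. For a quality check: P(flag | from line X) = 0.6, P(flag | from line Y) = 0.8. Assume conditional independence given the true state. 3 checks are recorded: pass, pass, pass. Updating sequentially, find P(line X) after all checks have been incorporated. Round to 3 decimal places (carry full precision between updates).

0.889

After 'pass': P(line X) = 0.4·0.5000 / (0.4·0.5000 + 0.2·0.5000) ≈ 0.6667
After 'pass': P(line X) = 0.4·0.6667 / (0.4·0.6667 + 0.2·0.3333) ≈ 0.8000
After 'pass': P(line X) = 0.4·0.8000 / (0.4·0.8000 + 0.2·0.2000) ≈ 0.8889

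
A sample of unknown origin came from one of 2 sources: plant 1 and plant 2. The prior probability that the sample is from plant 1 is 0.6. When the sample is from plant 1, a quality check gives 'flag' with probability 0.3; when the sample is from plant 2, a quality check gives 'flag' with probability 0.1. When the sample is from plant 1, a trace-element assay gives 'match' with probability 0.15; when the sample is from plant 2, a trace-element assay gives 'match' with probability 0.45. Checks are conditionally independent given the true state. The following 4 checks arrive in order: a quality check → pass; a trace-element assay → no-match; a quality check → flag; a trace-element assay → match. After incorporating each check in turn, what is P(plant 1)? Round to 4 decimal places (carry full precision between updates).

After a quality check='pass': P(plant 1) = 0.7·0.6000 / (0.7·0.6000 + 0.9·0.4000) ≈ 0.5385
After a trace-element assay='no-match': P(plant 1) = 0.85·0.5385 / (0.85·0.5385 + 0.55·0.4615) ≈ 0.6432
After a quality check='flag': P(plant 1) = 0.3·0.6432 / (0.3·0.6432 + 0.1·0.3568) ≈ 0.8440
After a trace-element assay='match': P(plant 1) = 0.15·0.8440 / (0.15·0.8440 + 0.45·0.1560) ≈ 0.6432

0.6432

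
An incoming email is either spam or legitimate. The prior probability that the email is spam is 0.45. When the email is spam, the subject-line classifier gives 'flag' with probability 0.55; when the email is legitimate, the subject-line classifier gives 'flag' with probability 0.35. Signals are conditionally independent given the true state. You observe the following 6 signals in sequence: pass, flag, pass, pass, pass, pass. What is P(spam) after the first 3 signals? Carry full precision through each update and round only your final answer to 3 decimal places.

After 'pass': P(spam) = 0.45·0.4500 / (0.45·0.4500 + 0.65·0.5500) ≈ 0.3616
After 'flag': P(spam) = 0.55·0.3616 / (0.55·0.3616 + 0.35·0.6384) ≈ 0.4709
After 'pass': P(spam) = 0.45·0.4709 / (0.45·0.4709 + 0.65·0.5291) ≈ 0.3813

0.381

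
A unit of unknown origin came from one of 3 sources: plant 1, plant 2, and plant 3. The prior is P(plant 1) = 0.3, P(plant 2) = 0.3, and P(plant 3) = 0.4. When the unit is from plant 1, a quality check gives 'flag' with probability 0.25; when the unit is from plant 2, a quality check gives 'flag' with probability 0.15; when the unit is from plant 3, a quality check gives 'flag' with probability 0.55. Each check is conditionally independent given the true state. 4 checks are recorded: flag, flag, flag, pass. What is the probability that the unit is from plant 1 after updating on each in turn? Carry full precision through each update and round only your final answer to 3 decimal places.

0.102

After 'flag': normaliser = 0.25·0.3000 + 0.15·0.3000 + 0.55·0.4000; P(plant 1) ≈ 0.2206, P(plant 2) ≈ 0.1324, P(plant 3) ≈ 0.6471
After 'flag': normaliser = 0.25·0.2206 + 0.15·0.1324 + 0.55·0.6471; P(plant 1) ≈ 0.1280, P(plant 2) ≈ 0.0461, P(plant 3) ≈ 0.8259
After 'flag': normaliser = 0.25·0.1280 + 0.15·0.0461 + 0.55·0.8259; P(plant 1) ≈ 0.0649, P(plant 2) ≈ 0.0140, P(plant 3) ≈ 0.9211
After 'pass': normaliser = 0.75·0.0649 + 0.85·0.0140 + 0.45·0.9211; P(plant 1) ≈ 0.1024, P(plant 2) ≈ 0.0251, P(plant 3) ≈ 0.8725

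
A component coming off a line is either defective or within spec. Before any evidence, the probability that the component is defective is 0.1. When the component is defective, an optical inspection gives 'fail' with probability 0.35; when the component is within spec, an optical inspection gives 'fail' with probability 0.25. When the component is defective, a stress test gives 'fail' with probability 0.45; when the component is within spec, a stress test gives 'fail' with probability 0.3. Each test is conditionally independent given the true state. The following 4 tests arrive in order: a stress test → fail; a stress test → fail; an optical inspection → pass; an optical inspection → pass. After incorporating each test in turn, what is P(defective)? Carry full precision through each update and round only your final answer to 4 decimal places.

After a stress test='fail': P(defective) = 0.45·0.1000 / (0.45·0.1000 + 0.3·0.9000) ≈ 0.1429
After a stress test='fail': P(defective) = 0.45·0.1429 / (0.45·0.1429 + 0.3·0.8571) ≈ 0.2000
After an optical inspection='pass': P(defective) = 0.65·0.2000 / (0.65·0.2000 + 0.75·0.8000) ≈ 0.1781
After an optical inspection='pass': P(defective) = 0.65·0.1781 / (0.65·0.1781 + 0.75·0.8219) ≈ 0.1581

0.1581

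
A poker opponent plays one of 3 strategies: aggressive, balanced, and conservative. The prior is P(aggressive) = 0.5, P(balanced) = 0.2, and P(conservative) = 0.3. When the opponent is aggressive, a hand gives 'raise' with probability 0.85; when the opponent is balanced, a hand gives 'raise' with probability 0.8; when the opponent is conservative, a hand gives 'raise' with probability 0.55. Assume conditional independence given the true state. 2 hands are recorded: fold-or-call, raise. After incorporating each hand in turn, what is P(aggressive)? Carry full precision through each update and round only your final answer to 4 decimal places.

0.3750

After 'fold-or-call': normaliser = 0.15·0.5000 + 0.2·0.2000 + 0.45·0.3000; P(aggressive) ≈ 0.3000, P(balanced) ≈ 0.1600, P(conservative) ≈ 0.5400
After 'raise': normaliser = 0.85·0.3000 + 0.8·0.1600 + 0.55·0.5400; P(aggressive) ≈ 0.3750, P(balanced) ≈ 0.1882, P(conservative) ≈ 0.4368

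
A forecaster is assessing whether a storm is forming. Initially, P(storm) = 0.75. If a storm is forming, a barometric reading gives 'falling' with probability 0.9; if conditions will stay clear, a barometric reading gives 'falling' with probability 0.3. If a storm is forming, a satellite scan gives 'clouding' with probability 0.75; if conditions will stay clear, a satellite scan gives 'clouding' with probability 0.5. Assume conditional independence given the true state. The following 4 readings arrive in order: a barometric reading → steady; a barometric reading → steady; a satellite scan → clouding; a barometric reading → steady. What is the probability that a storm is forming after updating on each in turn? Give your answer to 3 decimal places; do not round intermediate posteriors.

After a barometric reading='steady': P(storm) = 0.1·0.7500 / (0.1·0.7500 + 0.7·0.2500) ≈ 0.3000
After a barometric reading='steady': P(storm) = 0.1·0.3000 / (0.1·0.3000 + 0.7·0.7000) ≈ 0.0577
After a satellite scan='clouding': P(storm) = 0.75·0.0577 / (0.75·0.0577 + 0.5·0.9423) ≈ 0.0841
After a barometric reading='steady': P(storm) = 0.1·0.0841 / (0.1·0.0841 + 0.7·0.9159) ≈ 0.0129

0.013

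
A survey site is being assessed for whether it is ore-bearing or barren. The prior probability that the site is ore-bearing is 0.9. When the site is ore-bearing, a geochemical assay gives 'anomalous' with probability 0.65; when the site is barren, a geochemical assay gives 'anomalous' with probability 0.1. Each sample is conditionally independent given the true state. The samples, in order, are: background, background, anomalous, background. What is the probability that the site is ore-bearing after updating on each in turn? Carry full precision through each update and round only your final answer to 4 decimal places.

0.7748

After 'background': P(ore) = 0.35·0.9000 / (0.35·0.9000 + 0.9·0.1000) ≈ 0.7778
After 'background': P(ore) = 0.35·0.7778 / (0.35·0.7778 + 0.9·0.2222) ≈ 0.5765
After 'anomalous': P(ore) = 0.65·0.5765 / (0.65·0.5765 + 0.1·0.4235) ≈ 0.8984
After 'background': P(ore) = 0.35·0.8984 / (0.35·0.8984 + 0.9·0.1016) ≈ 0.7748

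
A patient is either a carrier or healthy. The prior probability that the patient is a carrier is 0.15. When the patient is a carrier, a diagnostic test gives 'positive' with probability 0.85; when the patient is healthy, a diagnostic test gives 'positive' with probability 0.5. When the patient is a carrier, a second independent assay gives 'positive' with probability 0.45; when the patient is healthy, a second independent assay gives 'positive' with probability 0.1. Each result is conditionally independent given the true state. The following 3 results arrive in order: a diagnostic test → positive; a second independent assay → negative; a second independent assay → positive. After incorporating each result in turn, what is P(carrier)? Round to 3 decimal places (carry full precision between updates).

Apply Bayes' rule sequentially, carrying P(carrier) forward.
After a diagnostic test='positive': P(carrier) = 0.85·0.1500 / (0.85·0.1500 + 0.5·0.8500) ≈ 0.2308
After a second independent assay='negative': P(carrier) = 0.55·0.2308 / (0.55·0.2308 + 0.9·0.7692) ≈ 0.1549
After a second independent assay='positive': P(carrier) = 0.45·0.1549 / (0.45·0.1549 + 0.1·0.8451) ≈ 0.4521

0.452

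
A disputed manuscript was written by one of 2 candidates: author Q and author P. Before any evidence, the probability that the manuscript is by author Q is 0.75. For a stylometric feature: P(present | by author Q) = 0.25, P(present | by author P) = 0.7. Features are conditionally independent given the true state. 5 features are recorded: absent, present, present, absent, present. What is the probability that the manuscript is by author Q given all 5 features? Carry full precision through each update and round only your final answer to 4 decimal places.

After 'absent': P(author Q) = 0.75·0.7500 / (0.75·0.7500 + 0.3·0.2500) ≈ 0.8824
After 'present': P(author Q) = 0.25·0.8824 / (0.25·0.8824 + 0.7·0.1176) ≈ 0.7282
After 'present': P(author Q) = 0.25·0.7282 / (0.25·0.7282 + 0.7·0.2718) ≈ 0.4889
After 'absent': P(author Q) = 0.75·0.4889 / (0.75·0.4889 + 0.3·0.5111) ≈ 0.7052
After 'present': P(author Q) = 0.25·0.7052 / (0.25·0.7052 + 0.7·0.2948) ≈ 0.4607

0.4607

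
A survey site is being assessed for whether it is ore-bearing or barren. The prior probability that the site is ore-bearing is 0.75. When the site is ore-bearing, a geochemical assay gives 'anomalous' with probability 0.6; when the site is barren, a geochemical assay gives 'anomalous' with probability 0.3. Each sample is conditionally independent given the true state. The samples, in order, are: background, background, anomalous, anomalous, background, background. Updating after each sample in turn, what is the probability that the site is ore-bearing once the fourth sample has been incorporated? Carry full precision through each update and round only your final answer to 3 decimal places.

0.797

Each posterior becomes the prior for the next update.
After 'background': P(ore) = 0.4·0.7500 / (0.4·0.7500 + 0.7·0.2500) ≈ 0.6316
After 'background': P(ore) = 0.4·0.6316 / (0.4·0.6316 + 0.7·0.3684) ≈ 0.4948
After 'anomalous': P(ore) = 0.6·0.4948 / (0.6·0.4948 + 0.3·0.5052) ≈ 0.6621
After 'anomalous': P(ore) = 0.6·0.6621 / (0.6·0.6621 + 0.3·0.3379) ≈ 0.7967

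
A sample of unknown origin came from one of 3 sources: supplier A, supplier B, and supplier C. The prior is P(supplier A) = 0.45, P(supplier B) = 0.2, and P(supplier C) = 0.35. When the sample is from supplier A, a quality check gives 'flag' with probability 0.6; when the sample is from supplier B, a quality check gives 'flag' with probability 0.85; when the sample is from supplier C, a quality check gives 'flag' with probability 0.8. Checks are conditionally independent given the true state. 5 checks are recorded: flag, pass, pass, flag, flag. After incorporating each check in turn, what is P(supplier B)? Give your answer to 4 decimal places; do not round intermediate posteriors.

After 'flag': normaliser = 0.6·0.4500 + 0.85·0.2000 + 0.8·0.3500; P(supplier A) ≈ 0.3750, P(supplier B) ≈ 0.2361, P(supplier C) ≈ 0.3889
After 'pass': normaliser = 0.4·0.3750 + 0.15·0.2361 + 0.2·0.3889; P(supplier A) ≈ 0.5699, P(supplier B) ≈ 0.1346, P(supplier C) ≈ 0.2955
After 'pass': normaliser = 0.4·0.5699 + 0.15·0.1346 + 0.2·0.2955; P(supplier A) ≈ 0.7419, P(supplier B) ≈ 0.0657, P(supplier C) ≈ 0.1924
After 'flag': normaliser = 0.6·0.7419 + 0.85·0.0657 + 0.8·0.1924; P(supplier A) ≈ 0.6798, P(supplier B) ≈ 0.0853, P(supplier C) ≈ 0.2350
After 'flag': normaliser = 0.6·0.6798 + 0.85·0.0853 + 0.8·0.2350; P(supplier A) ≈ 0.6103, P(supplier B) ≈ 0.1084, P(supplier C) ≈ 0.2813

0.1084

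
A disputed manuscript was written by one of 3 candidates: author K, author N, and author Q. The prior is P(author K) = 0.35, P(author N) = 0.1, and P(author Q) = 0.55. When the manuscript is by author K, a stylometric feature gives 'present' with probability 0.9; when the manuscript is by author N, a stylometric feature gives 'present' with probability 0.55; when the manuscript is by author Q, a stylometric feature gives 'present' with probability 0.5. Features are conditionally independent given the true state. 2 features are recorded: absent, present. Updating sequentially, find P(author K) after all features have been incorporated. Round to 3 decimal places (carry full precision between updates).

Apply Bayes' rule sequentially, carrying P(author K) forward.
After 'absent': normaliser = 0.1·0.3500 + 0.45·0.1000 + 0.5·0.5500; P(author K) ≈ 0.0986, P(author N) ≈ 0.1268, P(author Q) ≈ 0.7746
After 'present': normaliser = 0.9·0.0986 + 0.55·0.1268 + 0.5·0.7746; P(author K) ≈ 0.1626, P(author N) ≈ 0.1277, P(author Q) ≈ 0.7097

0.163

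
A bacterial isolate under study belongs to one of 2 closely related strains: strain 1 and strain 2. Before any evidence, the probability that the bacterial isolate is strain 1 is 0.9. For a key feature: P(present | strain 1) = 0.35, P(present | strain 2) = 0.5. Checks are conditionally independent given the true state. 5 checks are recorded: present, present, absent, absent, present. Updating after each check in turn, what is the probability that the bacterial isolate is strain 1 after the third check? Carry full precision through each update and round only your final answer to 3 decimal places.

After 'present': P(strain 1) = 0.35·0.9000 / (0.35·0.9000 + 0.5·0.1000) ≈ 0.8630
After 'present': P(strain 1) = 0.35·0.8630 / (0.35·0.8630 + 0.5·0.1370) ≈ 0.8152
After 'absent': P(strain 1) = 0.65·0.8152 / (0.65·0.8152 + 0.5·0.1848) ≈ 0.8515

0.851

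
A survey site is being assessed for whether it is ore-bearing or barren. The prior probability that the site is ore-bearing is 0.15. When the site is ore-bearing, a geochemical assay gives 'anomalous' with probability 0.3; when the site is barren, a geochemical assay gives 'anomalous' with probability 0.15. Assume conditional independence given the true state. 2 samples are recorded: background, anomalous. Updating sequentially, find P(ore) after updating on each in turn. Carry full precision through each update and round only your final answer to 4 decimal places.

Apply Bayes' rule sequentially, carrying P(ore) forward.
After 'background': P(ore) = 0.7·0.1500 / (0.7·0.1500 + 0.85·0.8500) ≈ 0.1269
After 'anomalous': P(ore) = 0.3·0.1269 / (0.3·0.1269 + 0.15·0.8731) ≈ 0.2252

0.2252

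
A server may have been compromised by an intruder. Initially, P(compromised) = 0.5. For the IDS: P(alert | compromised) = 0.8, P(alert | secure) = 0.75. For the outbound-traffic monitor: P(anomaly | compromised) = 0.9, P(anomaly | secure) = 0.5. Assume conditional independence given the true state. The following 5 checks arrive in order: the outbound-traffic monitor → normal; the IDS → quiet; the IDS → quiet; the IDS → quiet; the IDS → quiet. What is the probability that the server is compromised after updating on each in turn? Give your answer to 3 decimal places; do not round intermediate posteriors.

Apply Bayes' rule sequentially, carrying P(compromised) forward.
After the outbound-traffic monitor='normal': P(compromised) = 0.1·0.5000 / (0.1·0.5000 + 0.5·0.5000) ≈ 0.1667
After the IDS='quiet': P(compromised) = 0.2·0.1667 / (0.2·0.1667 + 0.25·0.8333) ≈ 0.1379
After the IDS='quiet': P(compromised) = 0.2·0.1379 / (0.2·0.1379 + 0.25·0.8621) ≈ 0.1135
After the IDS='quiet': P(compromised) = 0.2·0.1135 / (0.2·0.1135 + 0.25·0.8865) ≈ 0.0929
After the IDS='quiet': P(compromised) = 0.2·0.0929 / (0.2·0.0929 + 0.25·0.9071) ≈ 0.0757

0.076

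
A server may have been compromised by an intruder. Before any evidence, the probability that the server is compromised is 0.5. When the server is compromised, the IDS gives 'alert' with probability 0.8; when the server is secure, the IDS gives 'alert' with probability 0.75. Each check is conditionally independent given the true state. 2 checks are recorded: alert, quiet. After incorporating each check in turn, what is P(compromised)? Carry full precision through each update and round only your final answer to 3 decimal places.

0.460

After 'alert': P(compromised) = 0.8·0.5000 / (0.8·0.5000 + 0.75·0.5000) ≈ 0.5161
After 'quiet': P(compromised) = 0.2·0.5161 / (0.2·0.5161 + 0.25·0.4839) ≈ 0.4604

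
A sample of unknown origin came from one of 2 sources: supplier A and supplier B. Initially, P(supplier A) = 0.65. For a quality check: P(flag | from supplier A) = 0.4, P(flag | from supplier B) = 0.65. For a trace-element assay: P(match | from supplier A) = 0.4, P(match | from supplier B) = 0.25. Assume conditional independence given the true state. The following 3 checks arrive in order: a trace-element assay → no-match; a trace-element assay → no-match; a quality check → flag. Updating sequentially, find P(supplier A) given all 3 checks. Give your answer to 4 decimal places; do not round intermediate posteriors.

0.4224

After a trace-element assay='no-match': P(supplier A) = 0.6·0.6500 / (0.6·0.6500 + 0.75·0.3500) ≈ 0.5977
After a trace-element assay='no-match': P(supplier A) = 0.6·0.5977 / (0.6·0.5977 + 0.75·0.4023) ≈ 0.5431
After a quality check='flag': P(supplier A) = 0.4·0.5431 / (0.4·0.5431 + 0.65·0.4569) ≈ 0.4224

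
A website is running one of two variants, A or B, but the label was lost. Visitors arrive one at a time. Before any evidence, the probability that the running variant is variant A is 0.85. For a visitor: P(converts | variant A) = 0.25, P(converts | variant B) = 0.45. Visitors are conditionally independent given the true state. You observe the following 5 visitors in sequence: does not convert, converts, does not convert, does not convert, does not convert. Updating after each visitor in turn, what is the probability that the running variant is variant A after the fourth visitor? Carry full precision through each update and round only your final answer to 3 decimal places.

After 'does not convert': P(A) = 0.75·0.8500 / (0.75·0.8500 + 0.55·0.1500) ≈ 0.8854
After 'converts': P(A) = 0.25·0.8854 / (0.25·0.8854 + 0.45·0.1146) ≈ 0.8111
After 'does not convert': P(A) = 0.75·0.8111 / (0.75·0.8111 + 0.55·0.1889) ≈ 0.8541
After 'does not convert': P(A) = 0.75·0.8541 / (0.75·0.8541 + 0.55·0.1459) ≈ 0.8887

0.889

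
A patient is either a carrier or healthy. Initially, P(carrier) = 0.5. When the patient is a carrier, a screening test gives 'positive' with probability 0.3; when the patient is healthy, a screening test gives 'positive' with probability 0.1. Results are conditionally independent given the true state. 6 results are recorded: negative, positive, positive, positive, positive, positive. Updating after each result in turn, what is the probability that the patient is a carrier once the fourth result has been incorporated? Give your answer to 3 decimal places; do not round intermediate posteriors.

After 'negative': P(carrier) = 0.7·0.5000 / (0.7·0.5000 + 0.9·0.5000) ≈ 0.4375
After 'positive': P(carrier) = 0.3·0.4375 / (0.3·0.4375 + 0.1·0.5625) ≈ 0.7000
After 'positive': P(carrier) = 0.3·0.7000 / (0.3·0.7000 + 0.1·0.3000) ≈ 0.8750
After 'positive': P(carrier) = 0.3·0.8750 / (0.3·0.8750 + 0.1·0.1250) ≈ 0.9545

0.955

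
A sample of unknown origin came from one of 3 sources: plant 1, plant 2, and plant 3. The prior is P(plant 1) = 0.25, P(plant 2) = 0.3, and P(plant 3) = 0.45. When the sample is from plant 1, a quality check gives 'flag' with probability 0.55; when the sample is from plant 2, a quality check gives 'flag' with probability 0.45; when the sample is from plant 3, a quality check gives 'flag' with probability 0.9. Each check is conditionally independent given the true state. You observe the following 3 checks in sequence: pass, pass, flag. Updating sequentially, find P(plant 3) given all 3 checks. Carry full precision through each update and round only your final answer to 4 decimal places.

0.0557

After 'pass': normaliser = 0.45·0.2500 + 0.55·0.3000 + 0.1·0.4500; P(plant 1) ≈ 0.3488, P(plant 2) ≈ 0.5116, P(plant 3) ≈ 0.1395
After 'pass': normaliser = 0.45·0.3488 + 0.55·0.5116 + 0.1·0.1395; P(plant 1) ≈ 0.3470, P(plant 2) ≈ 0.6221, P(plant 3) ≈ 0.0308
After 'flag': normaliser = 0.55·0.3470 + 0.45·0.6221 + 0.9·0.0308; P(plant 1) ≈ 0.3828, P(plant 2) ≈ 0.5615, P(plant 3) ≈ 0.0557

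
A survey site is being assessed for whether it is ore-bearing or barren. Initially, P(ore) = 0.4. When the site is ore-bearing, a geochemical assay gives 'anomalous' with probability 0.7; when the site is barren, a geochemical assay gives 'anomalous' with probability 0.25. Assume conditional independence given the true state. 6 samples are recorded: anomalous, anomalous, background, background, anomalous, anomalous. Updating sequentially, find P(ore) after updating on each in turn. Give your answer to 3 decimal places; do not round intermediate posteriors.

Each posterior becomes the prior for the next update.
After 'anomalous': P(ore) = 0.7·0.4000 / (0.7·0.4000 + 0.25·0.6000) ≈ 0.6512
After 'anomalous': P(ore) = 0.7·0.6512 / (0.7·0.6512 + 0.25·0.3488) ≈ 0.8394
After 'background': P(ore) = 0.3·0.8394 / (0.3·0.8394 + 0.75·0.1606) ≈ 0.6764
After 'background': P(ore) = 0.3·0.6764 / (0.3·0.6764 + 0.75·0.3236) ≈ 0.4554
After 'anomalous': P(ore) = 0.7·0.4554 / (0.7·0.4554 + 0.25·0.5446) ≈ 0.7007
After 'anomalous': P(ore) = 0.7·0.7007 / (0.7·0.7007 + 0.25·0.2993) ≈ 0.8677

0.868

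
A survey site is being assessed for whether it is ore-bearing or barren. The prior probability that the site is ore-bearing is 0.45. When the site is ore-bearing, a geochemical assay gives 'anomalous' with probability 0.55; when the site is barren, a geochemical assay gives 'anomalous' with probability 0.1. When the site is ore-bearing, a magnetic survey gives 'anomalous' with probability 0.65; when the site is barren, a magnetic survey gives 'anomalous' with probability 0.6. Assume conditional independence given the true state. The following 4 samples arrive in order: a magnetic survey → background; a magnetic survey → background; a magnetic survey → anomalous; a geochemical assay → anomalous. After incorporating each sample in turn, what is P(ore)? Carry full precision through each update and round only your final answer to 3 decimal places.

0.789

After a magnetic survey='background': P(ore) = 0.35·0.4500 / (0.35·0.4500 + 0.4·0.5500) ≈ 0.4172
After a magnetic survey='background': P(ore) = 0.35·0.4172 / (0.35·0.4172 + 0.4·0.5828) ≈ 0.3852
After a magnetic survey='anomalous': P(ore) = 0.65·0.3852 / (0.65·0.3852 + 0.6·0.6148) ≈ 0.4043
After a geochemical assay='anomalous': P(ore) = 0.55·0.4043 / (0.55·0.4043 + 0.1·0.5957) ≈ 0.7887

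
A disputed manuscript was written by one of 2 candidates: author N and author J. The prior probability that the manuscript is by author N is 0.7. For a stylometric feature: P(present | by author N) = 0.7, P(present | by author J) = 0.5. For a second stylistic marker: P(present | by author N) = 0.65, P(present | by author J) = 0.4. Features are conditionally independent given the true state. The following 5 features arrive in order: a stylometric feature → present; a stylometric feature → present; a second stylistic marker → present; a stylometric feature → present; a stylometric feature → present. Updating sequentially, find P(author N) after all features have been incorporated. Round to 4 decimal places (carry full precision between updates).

0.9358

After a stylometric feature='present': P(author N) = 0.7·0.7000 / (0.7·0.7000 + 0.5·0.3000) ≈ 0.7656
After a stylometric feature='present': P(author N) = 0.7·0.7656 / (0.7·0.7656 + 0.5·0.2344) ≈ 0.8206
After a second stylistic marker='present': P(author N) = 0.65·0.8206 / (0.65·0.8206 + 0.4·0.1794) ≈ 0.8814
After a stylometric feature='present': P(author N) = 0.7·0.8814 / (0.7·0.8814 + 0.5·0.1186) ≈ 0.9123
After a stylometric feature='present': P(author N) = 0.7·0.9123 / (0.7·0.9123 + 0.5·0.0877) ≈ 0.9358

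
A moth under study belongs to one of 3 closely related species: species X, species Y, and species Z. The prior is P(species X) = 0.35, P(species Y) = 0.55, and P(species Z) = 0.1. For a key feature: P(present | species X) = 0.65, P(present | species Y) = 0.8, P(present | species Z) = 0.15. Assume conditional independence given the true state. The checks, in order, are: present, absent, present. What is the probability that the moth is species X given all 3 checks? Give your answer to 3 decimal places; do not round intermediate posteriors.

After 'present': normaliser = 0.65·0.3500 + 0.8·0.5500 + 0.15·0.1000; P(species X) ≈ 0.3333, P(species Y) ≈ 0.6447, P(species Z) ≈ 0.0220
After 'absent': normaliser = 0.35·0.3333 + 0.2·0.6447 + 0.85·0.0220; P(species X) ≈ 0.4414, P(species Y) ≈ 0.4879, P(species Z) ≈ 0.0707
After 'present': normaliser = 0.65·0.4414 + 0.8·0.4879 + 0.15·0.0707; P(species X) ≈ 0.4172, P(species Y) ≈ 0.5674, P(species Z) ≈ 0.0154

0.417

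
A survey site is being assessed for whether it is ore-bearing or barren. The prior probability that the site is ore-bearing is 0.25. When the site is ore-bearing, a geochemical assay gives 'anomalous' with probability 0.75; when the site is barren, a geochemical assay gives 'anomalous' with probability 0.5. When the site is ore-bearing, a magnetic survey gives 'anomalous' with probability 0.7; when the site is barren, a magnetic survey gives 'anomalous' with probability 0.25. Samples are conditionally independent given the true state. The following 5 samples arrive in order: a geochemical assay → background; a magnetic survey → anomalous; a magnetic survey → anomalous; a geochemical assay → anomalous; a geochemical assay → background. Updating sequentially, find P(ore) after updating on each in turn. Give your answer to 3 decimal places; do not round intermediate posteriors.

After a geochemical assay='background': P(ore) = 0.25·0.2500 / (0.25·0.2500 + 0.5·0.7500) ≈ 0.1429
After a magnetic survey='anomalous': P(ore) = 0.7·0.1429 / (0.7·0.1429 + 0.25·0.8571) ≈ 0.3182
After a magnetic survey='anomalous': P(ore) = 0.7·0.3182 / (0.7·0.3182 + 0.25·0.6818) ≈ 0.5665
After a geochemical assay='anomalous': P(ore) = 0.75·0.5665 / (0.75·0.5665 + 0.5·0.4335) ≈ 0.6622
After a geochemical assay='background': P(ore) = 0.25·0.6622 / (0.25·0.6622 + 0.5·0.3378) ≈ 0.4949

0.495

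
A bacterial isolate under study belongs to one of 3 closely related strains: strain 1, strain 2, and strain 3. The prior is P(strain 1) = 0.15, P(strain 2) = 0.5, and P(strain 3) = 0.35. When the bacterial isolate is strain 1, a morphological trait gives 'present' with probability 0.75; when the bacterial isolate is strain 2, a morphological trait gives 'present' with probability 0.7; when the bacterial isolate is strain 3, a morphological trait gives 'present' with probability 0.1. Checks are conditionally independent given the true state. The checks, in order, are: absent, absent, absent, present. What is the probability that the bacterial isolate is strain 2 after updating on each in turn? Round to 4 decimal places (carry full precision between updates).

0.2573

After 'absent': normaliser = 0.25·0.1500 + 0.3·0.5000 + 0.9·0.3500; P(strain 1) ≈ 0.0746, P(strain 2) ≈ 0.2985, P(strain 3) ≈ 0.6269
After 'absent': normaliser = 0.25·0.0746 + 0.3·0.2985 + 0.9·0.6269; P(strain 1) ≈ 0.0277, P(strain 2) ≈ 0.1332, P(strain 3) ≈ 0.8391
After 'absent': normaliser = 0.25·0.0277 + 0.3·0.1332 + 0.9·0.8391; P(strain 1) ≈ 0.0086, P(strain 2) ≈ 0.0498, P(strain 3) ≈ 0.9415
After 'present': normaliser = 0.75·0.0086 + 0.7·0.0498 + 0.1·0.9415; P(strain 1) ≈ 0.0479, P(strain 2) ≈ 0.2573, P(strain 3) ≈ 0.6948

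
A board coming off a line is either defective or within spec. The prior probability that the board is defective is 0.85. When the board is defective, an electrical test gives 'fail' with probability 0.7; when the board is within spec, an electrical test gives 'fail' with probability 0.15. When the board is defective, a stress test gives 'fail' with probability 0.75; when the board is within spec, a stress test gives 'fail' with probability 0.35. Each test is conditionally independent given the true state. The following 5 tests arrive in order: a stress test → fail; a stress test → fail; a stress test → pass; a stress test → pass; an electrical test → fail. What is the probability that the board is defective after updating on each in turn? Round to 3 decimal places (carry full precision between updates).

0.947

After a stress test='fail': P(defective) = 0.75·0.8500 / (0.75·0.8500 + 0.35·0.1500) ≈ 0.9239
After a stress test='fail': P(defective) = 0.75·0.9239 / (0.75·0.9239 + 0.35·0.0761) ≈ 0.9630
After a stress test='pass': P(defective) = 0.25·0.9630 / (0.25·0.9630 + 0.65·0.0370) ≈ 0.9092
After a stress test='pass': P(defective) = 0.25·0.9092 / (0.25·0.9092 + 0.65·0.0908) ≈ 0.7938
After an electrical test='fail': P(defective) = 0.7·0.7938 / (0.7·0.7938 + 0.15·0.2062) ≈ 0.9473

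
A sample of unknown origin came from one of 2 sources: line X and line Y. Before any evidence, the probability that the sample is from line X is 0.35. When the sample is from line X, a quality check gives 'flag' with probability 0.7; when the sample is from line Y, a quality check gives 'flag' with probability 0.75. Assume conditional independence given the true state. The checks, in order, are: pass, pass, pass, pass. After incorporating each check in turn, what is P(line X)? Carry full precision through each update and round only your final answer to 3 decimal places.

0.528

Apply Bayes' rule sequentially, carrying P(line X) forward.
After 'pass': P(line X) = 0.3·0.3500 / (0.3·0.3500 + 0.25·0.6500) ≈ 0.3925
After 'pass': P(line X) = 0.3·0.3925 / (0.3·0.3925 + 0.25·0.6075) ≈ 0.4367
After 'pass': P(line X) = 0.3·0.4367 / (0.3·0.4367 + 0.25·0.5633) ≈ 0.4820
After 'pass': P(line X) = 0.3·0.4820 / (0.3·0.4820 + 0.25·0.5180) ≈ 0.5275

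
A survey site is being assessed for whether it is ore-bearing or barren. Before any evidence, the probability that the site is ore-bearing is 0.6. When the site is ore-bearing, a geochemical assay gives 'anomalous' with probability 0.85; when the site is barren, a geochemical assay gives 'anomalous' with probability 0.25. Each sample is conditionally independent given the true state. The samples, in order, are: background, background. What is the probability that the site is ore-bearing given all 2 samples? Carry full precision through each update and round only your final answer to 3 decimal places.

After 'background': P(ore) = 0.15·0.6000 / (0.15·0.6000 + 0.75·0.4000) ≈ 0.2308
After 'background': P(ore) = 0.15·0.2308 / (0.15·0.2308 + 0.75·0.7692) ≈ 0.0566

0.057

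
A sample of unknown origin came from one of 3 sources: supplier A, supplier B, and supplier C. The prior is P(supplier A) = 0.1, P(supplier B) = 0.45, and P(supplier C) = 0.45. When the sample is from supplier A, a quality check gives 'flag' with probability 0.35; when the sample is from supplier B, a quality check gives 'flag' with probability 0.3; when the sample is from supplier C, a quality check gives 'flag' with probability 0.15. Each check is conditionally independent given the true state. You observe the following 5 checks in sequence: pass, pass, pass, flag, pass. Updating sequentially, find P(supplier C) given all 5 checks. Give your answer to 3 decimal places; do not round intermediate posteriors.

After 'pass': normaliser = 0.65·0.1000 + 0.7·0.4500 + 0.85·0.4500; P(supplier A) ≈ 0.0852, P(supplier B) ≈ 0.4131, P(supplier C) ≈ 0.5016
After 'pass': normaliser = 0.65·0.0852 + 0.7·0.4131 + 0.85·0.5016; P(supplier A) ≈ 0.0719, P(supplier B) ≈ 0.3751, P(supplier C) ≈ 0.5531
After 'pass': normaliser = 0.65·0.0719 + 0.7·0.3751 + 0.85·0.5531; P(supplier A) ≈ 0.0599, P(supplier B) ≈ 0.3369, P(supplier C) ≈ 0.6032
After 'flag': normaliser = 0.35·0.0599 + 0.3·0.3369 + 0.15·0.6032; P(supplier A) ≈ 0.0987, P(supplier B) ≈ 0.4756, P(supplier C) ≈ 0.4257
After 'pass': normaliser = 0.65·0.0987 + 0.7·0.4756 + 0.85·0.4257; P(supplier A) ≈ 0.0845, P(supplier B) ≈ 0.4386, P(supplier C) ≈ 0.4768

0.477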